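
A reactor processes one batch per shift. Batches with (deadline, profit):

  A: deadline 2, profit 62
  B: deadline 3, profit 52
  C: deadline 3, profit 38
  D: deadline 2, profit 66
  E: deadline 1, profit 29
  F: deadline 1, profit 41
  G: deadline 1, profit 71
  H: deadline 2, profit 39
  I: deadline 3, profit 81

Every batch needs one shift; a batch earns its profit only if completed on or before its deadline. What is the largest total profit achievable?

Take jobs in profit order; each goes to the latest open slot no later than its deadline.
Profit order: I=81 G=71 D=66 A=62 B=52 F=41 H=39 C=38 E=29
Assign: I→slot 3, G→slot 1, D→slot 2, A skipped, B skipped, F skipped, H skipped, C skipped, E skipped.
Slots: [1:G] [2:D] [3:I]
Profit = 71 + 66 + 81 = 218

218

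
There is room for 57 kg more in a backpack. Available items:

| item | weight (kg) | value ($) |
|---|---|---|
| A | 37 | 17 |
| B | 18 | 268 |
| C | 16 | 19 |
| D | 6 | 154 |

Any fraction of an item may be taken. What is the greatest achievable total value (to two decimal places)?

Ratios (sorted): D 25.67, B 14.89, C 1.19, A 0.46
take D (6 @ 154); take B (18 @ 268); take C (16 @ 19); take 17/37 of A → 7.81. Capacity used 57/57.
Total value = 448.81

448.81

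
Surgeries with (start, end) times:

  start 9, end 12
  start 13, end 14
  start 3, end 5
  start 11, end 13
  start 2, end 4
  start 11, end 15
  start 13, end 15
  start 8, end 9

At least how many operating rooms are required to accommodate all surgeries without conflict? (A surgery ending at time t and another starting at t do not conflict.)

3

Count concurrent intervals with a sweep; the peak is the room count.
starts: [2, 3, 8, 9, 11, 11, 13, 13]
ends:   [4, 5, 9, 12, 13, 14, 15, 15]
s2→1 s3→2 e4→1 e5→0 s8→1 e9→0 s9→1 s11→2 s11→3  — peak 3.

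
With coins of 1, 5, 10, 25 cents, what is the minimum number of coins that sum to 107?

7

Greedy: take as many of the largest coin as possible, then repeat with the remainder.
107 = 4×25 + 1×5 + 2×1
Total coins = 4 + 1 + 2 = 7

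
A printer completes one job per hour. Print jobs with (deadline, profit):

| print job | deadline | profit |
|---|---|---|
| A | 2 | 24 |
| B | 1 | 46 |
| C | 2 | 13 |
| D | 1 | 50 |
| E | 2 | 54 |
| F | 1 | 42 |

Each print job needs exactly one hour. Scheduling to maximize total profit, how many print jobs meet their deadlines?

Sort by profit descending; place each in the latest free slot ≤ its deadline.
Profit order: E=54 D=50 B=46 F=42 A=24 C=13
Assign: E→slot 2, D→slot 1, B skipped, F skipped, A skipped, C skipped.
Slots: [1:D] [2:E]
2 of 6 scheduled.

2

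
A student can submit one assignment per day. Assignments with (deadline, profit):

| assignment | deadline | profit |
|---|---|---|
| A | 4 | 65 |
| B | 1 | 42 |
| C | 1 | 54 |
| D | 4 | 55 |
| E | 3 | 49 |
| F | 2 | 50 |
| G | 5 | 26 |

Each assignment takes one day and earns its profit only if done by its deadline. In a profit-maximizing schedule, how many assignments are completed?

Take jobs in profit order; each goes to the latest open slot no later than its deadline.
By profit: A(d4,65), D(d4,55), C(d1,54), F(d2,50), E(d3,49), B(d1,42), G(d5,26)
A→slot 4; D→slot 3; C→slot 1; F→slot 2; E skipped; B skipped; G→slot 5.
5 of 7 scheduled.

5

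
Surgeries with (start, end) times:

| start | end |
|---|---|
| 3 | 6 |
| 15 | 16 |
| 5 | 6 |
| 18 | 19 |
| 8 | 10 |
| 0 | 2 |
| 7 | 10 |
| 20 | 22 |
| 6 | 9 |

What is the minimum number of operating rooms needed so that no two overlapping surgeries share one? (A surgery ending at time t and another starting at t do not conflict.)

3

The answer is the maximum number of intervals overlapping at any instant.
starts: [0, 3, 5, 6, 7, 8, 15, 18, 20]
ends:   [2, 6, 6, 9, 10, 10, 16, 19, 22]
s0→1 e2→0 s3→1 s5→2 e6→1 e6→0 s6→1 s7→2 s8→3  — peak 3.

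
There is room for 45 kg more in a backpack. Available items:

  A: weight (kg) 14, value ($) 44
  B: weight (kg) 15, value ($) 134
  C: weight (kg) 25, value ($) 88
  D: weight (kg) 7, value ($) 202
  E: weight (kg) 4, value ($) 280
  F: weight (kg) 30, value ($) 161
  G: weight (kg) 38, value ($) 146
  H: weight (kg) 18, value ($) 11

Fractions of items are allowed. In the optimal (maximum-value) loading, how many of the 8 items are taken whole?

Greedy by value/weight ratio, highest first.
Ratios (sorted): E 70.00, D 28.86, B 8.93, F 5.37, G 3.84, C 3.52, A 3.14, H 0.61
take E (4 @ 280); take D (7 @ 202); take B (15 @ 134); take 19/30 of F → 101.97. Capacity used 45/45.
3 item(s) taken whole; one partial (take 19/30 of F).

3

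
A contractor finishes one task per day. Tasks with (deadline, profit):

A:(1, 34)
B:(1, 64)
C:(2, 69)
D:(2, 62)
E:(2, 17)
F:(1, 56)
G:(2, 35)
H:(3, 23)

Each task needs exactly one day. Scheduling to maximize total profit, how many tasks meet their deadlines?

Take jobs in profit order; each goes to the latest open slot no later than its deadline.
Profit order: C=69 B=64 D=62 F=56 G=35 A=34 H=23 E=17
Assign: C→slot 2, B→slot 1, D skipped, F skipped, G skipped, A skipped, H→slot 3, E skipped.
Slots: [1:B] [2:C] [3:H]
3 of 8 scheduled.

3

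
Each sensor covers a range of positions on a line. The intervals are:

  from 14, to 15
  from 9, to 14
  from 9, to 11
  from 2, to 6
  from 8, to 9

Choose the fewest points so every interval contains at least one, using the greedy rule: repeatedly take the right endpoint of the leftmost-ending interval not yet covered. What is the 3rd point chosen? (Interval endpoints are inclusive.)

15

By right end: [2,6]  [8,9]  [9,11]  [9,14]  [14,15]
[2,6] uncovered → point at 6; [8,9] uncovered → point at 9; [14,15] uncovered → point at 15.
Points: 6, 9, 15 (3 total).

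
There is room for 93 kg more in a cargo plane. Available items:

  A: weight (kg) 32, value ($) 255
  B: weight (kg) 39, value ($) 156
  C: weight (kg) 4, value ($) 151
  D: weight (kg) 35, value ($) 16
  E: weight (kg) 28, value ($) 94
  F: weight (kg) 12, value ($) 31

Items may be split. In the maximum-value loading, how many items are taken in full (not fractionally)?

Sort by value per unit weight and fill in that order.
Ratios (sorted): C 37.75, A 7.97, B 4.00, E 3.36, F 2.58, D 0.46
take C (4 @ 151); take A (32 @ 255); take B (39 @ 156); take 18/28 of E → 60.43. Capacity used 93/93.
3 item(s) taken whole; one partial (take 18/28 of E).

3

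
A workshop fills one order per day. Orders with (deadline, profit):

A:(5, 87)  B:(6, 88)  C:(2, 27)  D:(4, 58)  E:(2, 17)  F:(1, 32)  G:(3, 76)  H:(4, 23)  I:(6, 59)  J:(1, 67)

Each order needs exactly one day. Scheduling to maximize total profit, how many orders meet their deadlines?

6

Take jobs in profit order; each goes to the latest open slot no later than its deadline.
Profit order: B=88 A=87 G=76 J=67 I=59 D=58 F=32 C=27 H=23 E=17
Assign: B→slot 6, A→slot 5, G→slot 3, J→slot 1, I→slot 4, D→slot 2, F skipped, C skipped, H skipped, E skipped.
Slots: [1:J] [2:D] [3:G] [4:I] [5:A] [6:B]
6 of 10 scheduled.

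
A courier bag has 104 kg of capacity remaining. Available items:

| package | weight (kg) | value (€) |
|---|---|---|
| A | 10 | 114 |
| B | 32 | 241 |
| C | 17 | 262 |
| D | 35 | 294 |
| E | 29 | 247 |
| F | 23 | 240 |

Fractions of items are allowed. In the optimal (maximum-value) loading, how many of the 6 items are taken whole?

Order: C (262/17=15.41) > A (114/10=11.40) > F (240/23=10.43) > E (247/29=8.52) > D (294/35=8.40) > B (241/32=7.53)
Fill: take C (17 @ 262) → take A (10 @ 114) → take F (23 @ 240) → take E (29 @ 247) → take 25/35 of D → 210.00; 104/104 used.
4 item(s) taken whole; one partial (take 25/35 of D).

4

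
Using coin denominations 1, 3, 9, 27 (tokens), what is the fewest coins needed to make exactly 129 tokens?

7

Use the largest denomination that fits, subtract, and repeat.
129 = 4×27 + 2×9 + 1×3
Total coins = 4 + 2 + 1 = 7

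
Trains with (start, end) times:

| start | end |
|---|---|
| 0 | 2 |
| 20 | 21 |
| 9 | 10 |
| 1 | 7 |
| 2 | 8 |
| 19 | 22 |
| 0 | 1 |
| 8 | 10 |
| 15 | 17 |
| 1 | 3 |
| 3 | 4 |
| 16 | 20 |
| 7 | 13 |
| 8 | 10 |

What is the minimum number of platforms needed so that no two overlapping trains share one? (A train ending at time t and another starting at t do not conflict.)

4

Count concurrent intervals with a sweep; the peak is the room count.
starts: [0, 0, 1, 1, 2, 3, 7, 8, 8, 9, 15, 16, 19, 20]
ends:   [1, 2, 3, 4, 7, 8, 10, 10, 10, 13, 17, 20, 21, 22]
s0→1 s0→2 e1→1 s1→2 s1→3 e2→2 s2→3 e3→2 s3→3 e4→2 e7→1 s7→2 e8→1 s8→2 s8→3 s9→4  — peak 4.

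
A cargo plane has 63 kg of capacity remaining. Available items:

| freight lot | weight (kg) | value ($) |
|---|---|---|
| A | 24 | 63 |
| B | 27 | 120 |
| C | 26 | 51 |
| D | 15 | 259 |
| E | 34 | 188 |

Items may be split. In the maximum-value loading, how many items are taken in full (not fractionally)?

Greedy by value/weight ratio, highest first.
Ratios (sorted): D 17.27, E 5.53, B 4.44, A 2.62, C 1.96
take D (15 @ 259); take E (34 @ 188); take 14/27 of B → 62.22. Capacity used 63/63.
2 item(s) taken whole; one partial (take 14/27 of B).

2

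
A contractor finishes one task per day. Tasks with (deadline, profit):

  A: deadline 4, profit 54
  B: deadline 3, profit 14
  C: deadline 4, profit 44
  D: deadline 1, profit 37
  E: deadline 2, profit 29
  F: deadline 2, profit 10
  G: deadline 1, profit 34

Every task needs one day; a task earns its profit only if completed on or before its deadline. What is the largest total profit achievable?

Sort by profit descending; place each in the latest free slot ≤ its deadline.
Profit order: A=54 C=44 D=37 G=34 E=29 B=14 F=10
Assign: A→slot 4, C→slot 3, D→slot 1, G skipped, E→slot 2, B skipped, F skipped.
Slots: [1:D] [2:E] [3:C] [4:A]
Profit = 37 + 29 + 44 + 54 = 164

164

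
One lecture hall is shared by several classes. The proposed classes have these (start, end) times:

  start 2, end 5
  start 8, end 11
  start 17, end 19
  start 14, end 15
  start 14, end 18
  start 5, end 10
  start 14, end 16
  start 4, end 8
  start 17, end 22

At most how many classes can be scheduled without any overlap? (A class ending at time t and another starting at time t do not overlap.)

4

Sorted by end: (2,5)  (4,8)  (5,10)  (8,11)  (14,15)  (14,16)  (14,18)  (17,19)  (17,22)
take (2,5); skip (4,8); take (5,10); take (14,15); skip (14,16); skip (14,18); take (17,19); skip (17,22).
Selected 4 classes.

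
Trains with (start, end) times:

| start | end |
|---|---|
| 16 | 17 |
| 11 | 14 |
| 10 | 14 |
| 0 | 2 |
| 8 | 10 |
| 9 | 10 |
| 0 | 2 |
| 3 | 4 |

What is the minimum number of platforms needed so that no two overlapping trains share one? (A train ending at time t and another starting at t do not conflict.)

The answer is the maximum number of intervals overlapping at any instant.
Events (time:±→running): 0:+→1 0:+→2 … peak 2.

2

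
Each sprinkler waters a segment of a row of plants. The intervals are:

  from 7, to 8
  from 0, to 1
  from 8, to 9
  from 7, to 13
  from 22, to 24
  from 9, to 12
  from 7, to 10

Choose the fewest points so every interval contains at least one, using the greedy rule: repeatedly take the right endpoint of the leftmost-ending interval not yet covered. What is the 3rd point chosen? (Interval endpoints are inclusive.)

Sort by right endpoint; whenever an interval is uncovered, place a point at its right end.
Sorted: [0,1] [7,8] [8,9] [7,10] [9,12] [7,13] [22,24]
{[0,1]} hit by 1; {[7,8],[8,9],[7,10]} hit by 8; {[9,12],[7,13]} hit by 12; {[22,24]} hit by 24.
Points: 1, 8, 12, 24 (4 total).

12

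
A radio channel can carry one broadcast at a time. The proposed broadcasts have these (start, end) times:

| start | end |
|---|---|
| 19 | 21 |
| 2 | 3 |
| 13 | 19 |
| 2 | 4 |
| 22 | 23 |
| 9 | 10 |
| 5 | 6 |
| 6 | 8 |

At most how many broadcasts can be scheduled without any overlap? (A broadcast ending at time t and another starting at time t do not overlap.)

7

Order by finish time; keep every interval that doesn't clash with the previous kept one.
Sorted by end: (2,3)  (2,4)  (5,6)  (6,8)  (9,10)  (13,19)  (19,21)  (22,23)
take (2,3); take (5,6); take (6,8); take (9,10); take (13,19); take (19,21); take (22,23).
Selected 7 broadcasts.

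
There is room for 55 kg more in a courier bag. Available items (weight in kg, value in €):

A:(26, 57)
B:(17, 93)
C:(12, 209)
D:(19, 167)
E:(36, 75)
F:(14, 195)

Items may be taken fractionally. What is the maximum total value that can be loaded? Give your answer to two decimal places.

Ratios (sorted): C 17.42, F 13.93, D 8.79, B 5.47, A 2.19, E 2.08
take C (12 @ 209); take F (14 @ 195); take D (19 @ 167); take 10/17 of B → 54.71. Capacity used 55/55.
Total value = 625.71

625.71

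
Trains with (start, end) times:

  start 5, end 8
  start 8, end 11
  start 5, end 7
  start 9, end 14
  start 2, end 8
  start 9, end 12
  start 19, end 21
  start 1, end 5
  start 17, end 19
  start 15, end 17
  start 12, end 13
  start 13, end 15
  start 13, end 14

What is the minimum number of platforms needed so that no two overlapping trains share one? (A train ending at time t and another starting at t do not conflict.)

3

Count concurrent intervals with a sweep; the peak is the room count.
Events (time:±→running): 1:+→1 2:+→2 5:-→1 5:+→2 5:+→3 … peak 3.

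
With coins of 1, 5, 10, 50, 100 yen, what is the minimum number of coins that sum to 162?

5

162 − 1×100→62 − 1×50→12 − 1×10→2 − 2×1→0
Total coins = 1 + 1 + 1 + 2 = 5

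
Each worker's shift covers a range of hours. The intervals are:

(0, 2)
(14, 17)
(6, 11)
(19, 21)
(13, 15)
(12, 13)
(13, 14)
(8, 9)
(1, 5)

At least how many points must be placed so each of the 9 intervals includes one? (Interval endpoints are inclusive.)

By right end: [0,2]  [1,5]  [8,9]  [6,11]  [12,13]  [13,14]  [13,15]  [14,17]  [19,21]
[0,2] uncovered → point at 2; [8,9] uncovered → point at 9; [12,13] uncovered → point at 13; [14,17] uncovered → point at 17; [19,21] uncovered → point at 21.
Points: 2, 9, 13, 17, 21 (5 total).

5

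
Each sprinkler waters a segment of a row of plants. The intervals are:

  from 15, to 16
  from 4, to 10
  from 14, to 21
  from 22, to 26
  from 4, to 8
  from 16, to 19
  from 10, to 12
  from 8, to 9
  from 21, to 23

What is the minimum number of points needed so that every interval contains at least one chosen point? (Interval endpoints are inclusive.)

Sort by right endpoint; whenever an interval is uncovered, place a point at its right end.
By right end: [4,8]  [8,9]  [4,10]  [10,12]  [15,16]  [16,19]  [14,21]  [21,23]  [22,26]
[4,8] uncovered → point at 8; [10,12] uncovered → point at 12; [15,16] uncovered → point at 16; [21,23] uncovered → point at 23.
Points: 8, 12, 16, 23 (4 total).

4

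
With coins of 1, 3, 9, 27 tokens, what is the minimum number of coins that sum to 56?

4

56 − 2×27→2 − 2×1→0
Total coins = 2 + 2 = 4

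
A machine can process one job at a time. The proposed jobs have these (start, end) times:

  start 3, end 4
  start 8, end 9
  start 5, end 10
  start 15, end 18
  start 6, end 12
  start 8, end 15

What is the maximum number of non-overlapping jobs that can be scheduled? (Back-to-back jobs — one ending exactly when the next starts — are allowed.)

Sort by end time and greedily take each interval whose start is ≥ the last chosen end.
By end time: (3,4), (8,9), (5,10), (6,12), (8,15), (15,18).
Pick (3,4); next start ≥ 4 → (8,9); next start ≥ 9 → (15,18).
Selected 3 jobs.

3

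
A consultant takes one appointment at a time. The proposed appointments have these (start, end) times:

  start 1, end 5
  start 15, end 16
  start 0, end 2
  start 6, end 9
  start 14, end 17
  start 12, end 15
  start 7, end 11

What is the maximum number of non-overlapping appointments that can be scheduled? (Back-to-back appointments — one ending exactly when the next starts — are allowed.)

4

Sort by end time and greedily take each interval whose start is ≥ the last chosen end.
Sorted by end: (0,2)  (1,5)  (6,9)  (7,11)  (12,15)  (15,16)  (14,17)
take (0,2); skip (1,5); take (6,9); take (12,15); take (15,16).
Selected 4 appointments.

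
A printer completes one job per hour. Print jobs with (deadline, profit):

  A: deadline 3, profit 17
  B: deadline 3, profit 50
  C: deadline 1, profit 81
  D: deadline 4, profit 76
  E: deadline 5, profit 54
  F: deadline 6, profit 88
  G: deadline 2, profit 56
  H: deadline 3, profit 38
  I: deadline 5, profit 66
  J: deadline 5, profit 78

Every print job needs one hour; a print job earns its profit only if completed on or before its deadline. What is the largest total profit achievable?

Sort by profit descending; place each in the latest free slot ≤ its deadline.
By profit: F(d6,88), C(d1,81), J(d5,78), D(d4,76), I(d5,66), G(d2,56), E(d5,54), B(d3,50), H(d3,38), A(d3,17)
F→slot 6; C→slot 1; J→slot 5; D→slot 4; I→slot 3; G→slot 2; E skipped; B skipped; H skipped; A skipped.
Profit = 81 + 56 + 66 + 76 + 78 + 88 = 445

445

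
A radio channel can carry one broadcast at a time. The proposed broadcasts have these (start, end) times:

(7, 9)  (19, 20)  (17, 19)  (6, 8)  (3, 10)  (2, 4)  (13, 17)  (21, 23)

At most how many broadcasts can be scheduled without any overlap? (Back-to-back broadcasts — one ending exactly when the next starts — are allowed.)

By end time: (2,4), (6,8), (7,9), (3,10), (13,17), (17,19), (19,20), (21,23).
Pick (2,4); next start ≥ 4 → (6,8); next start ≥ 8 → (13,17); next start ≥ 17 → (17,19); next start ≥ 19 → (19,20); next start ≥ 20 → (21,23).
Selected 6 broadcasts.

6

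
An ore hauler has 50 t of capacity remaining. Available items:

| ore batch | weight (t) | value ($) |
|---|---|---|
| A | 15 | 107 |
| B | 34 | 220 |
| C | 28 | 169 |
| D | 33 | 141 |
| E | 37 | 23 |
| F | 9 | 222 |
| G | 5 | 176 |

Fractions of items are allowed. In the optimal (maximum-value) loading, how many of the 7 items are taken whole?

3

Ratios (sorted): G 35.20, F 24.67, A 7.13, B 6.47, C 6.04, D 4.27, E 0.62
take G (5 @ 176); take F (9 @ 222); take A (15 @ 107); take 21/34 of B → 135.88. Capacity used 50/50.
3 item(s) taken whole; one partial (take 21/34 of B).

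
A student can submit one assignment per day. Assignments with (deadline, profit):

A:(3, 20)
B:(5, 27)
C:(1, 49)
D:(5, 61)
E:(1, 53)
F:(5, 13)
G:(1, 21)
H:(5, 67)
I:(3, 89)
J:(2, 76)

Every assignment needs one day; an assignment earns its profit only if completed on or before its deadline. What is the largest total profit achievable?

346

Profit order: I=89 J=76 H=67 D=61 E=53 C=49 B=27 G=21 A=20 F=13
Assign: I→slot 3, J→slot 2, H→slot 5, D→slot 4, E→slot 1, C skipped, B skipped, G skipped, A skipped, F skipped.
Slots: [1:E] [2:J] [3:I] [4:D] [5:H]
Profit = 53 + 76 + 89 + 61 + 67 = 346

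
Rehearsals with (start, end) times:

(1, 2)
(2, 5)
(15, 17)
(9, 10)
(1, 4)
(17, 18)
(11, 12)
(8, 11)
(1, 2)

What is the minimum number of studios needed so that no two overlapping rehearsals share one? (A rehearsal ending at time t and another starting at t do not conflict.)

starts: [1, 1, 1, 2, 8, 9, 11, 15, 17]
ends:   [2, 2, 4, 5, 10, 11, 12, 17, 18]
s1→1 s1→2 s1→3  — peak 3.

3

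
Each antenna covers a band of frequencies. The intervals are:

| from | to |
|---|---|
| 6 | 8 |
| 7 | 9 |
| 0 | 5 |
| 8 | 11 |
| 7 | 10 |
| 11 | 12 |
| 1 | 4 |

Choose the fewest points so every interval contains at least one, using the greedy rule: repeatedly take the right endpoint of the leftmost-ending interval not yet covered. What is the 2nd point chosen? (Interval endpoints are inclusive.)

8

Sort by right endpoint; whenever an interval is uncovered, place a point at its right end.
By right end: [1,4]  [0,5]  [6,8]  [7,9]  [7,10]  [8,11]  [11,12]
[1,4] uncovered → point at 4; [6,8] uncovered → point at 8; [11,12] uncovered → point at 12.
Points: 4, 8, 12 (3 total).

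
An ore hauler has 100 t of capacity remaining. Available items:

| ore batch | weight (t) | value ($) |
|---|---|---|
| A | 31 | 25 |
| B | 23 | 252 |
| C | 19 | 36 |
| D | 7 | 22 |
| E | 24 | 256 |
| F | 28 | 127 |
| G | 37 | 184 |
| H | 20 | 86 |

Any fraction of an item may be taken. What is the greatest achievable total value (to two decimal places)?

764.57

Greedy by value/weight ratio, highest first.
Order: B (252/23=10.96) > E (256/24=10.67) > G (184/37=4.97) > F (127/28=4.54) > H (86/20=4.30) > D (22/7=3.14) > C (36/19=1.89) > A (25/31=0.81)
Fill: take B (23 @ 252) → take E (24 @ 256) → take G (37 @ 184) → take 16/28 of F → 72.57; 100/100 used.
Total value = 764.57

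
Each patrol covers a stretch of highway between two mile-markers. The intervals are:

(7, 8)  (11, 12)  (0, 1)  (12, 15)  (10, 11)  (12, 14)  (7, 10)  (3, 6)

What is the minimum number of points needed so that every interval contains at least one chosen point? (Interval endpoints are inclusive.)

5

Process intervals by earliest right end; each time one isn't hit yet, stab at its right endpoint.
Sorted: [0,1] [3,6] [7,8] [7,10] [10,11] [11,12] [12,14] [12,15]
{[0,1]} hit by 1; {[3,6]} hit by 6; {[7,8],[7,10]} hit by 8; {[10,11],[11,12]} hit by 11; {[12,14],[12,15]} hit by 14.
Points: 1, 6, 8, 11, 14 (5 total).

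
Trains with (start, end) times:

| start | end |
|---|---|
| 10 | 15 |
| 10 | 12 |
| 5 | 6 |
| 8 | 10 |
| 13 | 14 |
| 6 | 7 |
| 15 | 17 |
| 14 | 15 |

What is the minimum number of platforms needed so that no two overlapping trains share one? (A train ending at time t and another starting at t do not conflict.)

starts: [5, 6, 8, 10, 10, 13, 14, 15]
ends:   [6, 7, 10, 12, 14, 15, 15, 17]
s5→1 e6→0 s6→1 e7→0 s8→1 e10→0 s10→1 s10→2  — peak 2.

2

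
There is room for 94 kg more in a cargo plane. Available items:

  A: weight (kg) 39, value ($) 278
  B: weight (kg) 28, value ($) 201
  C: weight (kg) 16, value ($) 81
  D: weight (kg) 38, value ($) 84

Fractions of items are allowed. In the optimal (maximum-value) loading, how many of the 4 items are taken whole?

Ratios (sorted): B 7.18, A 7.13, C 5.06, D 2.21
take B (28 @ 201); take A (39 @ 278); take C (16 @ 81); take 11/38 of D → 24.32. Capacity used 94/94.
3 item(s) taken whole; one partial (take 11/38 of D).

3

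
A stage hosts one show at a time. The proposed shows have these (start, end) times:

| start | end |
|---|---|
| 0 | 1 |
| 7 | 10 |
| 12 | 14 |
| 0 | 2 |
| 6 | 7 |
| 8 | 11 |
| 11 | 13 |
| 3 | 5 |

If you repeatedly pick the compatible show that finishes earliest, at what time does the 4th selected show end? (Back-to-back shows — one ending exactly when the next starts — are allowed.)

10

Order by finish time; keep every interval that doesn't clash with the previous kept one.
By end time: (0,1), (0,2), (3,5), (6,7), (7,10), (8,11), (11,13), (12,14).
Pick (0,1); next start ≥ 1 → (3,5); next start ≥ 5 → (6,7); next start ≥ 7 → (7,10); next start ≥ 10 → (11,13).
Selected: (0,1) (3,5) (6,7) (7,10) (11,13)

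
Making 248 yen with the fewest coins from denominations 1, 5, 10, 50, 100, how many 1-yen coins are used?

3

248 = 2×100 + 4×10 + 1×5 + 3×1
Count of 1: 3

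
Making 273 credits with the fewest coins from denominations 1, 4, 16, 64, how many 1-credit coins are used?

Use the largest denomination that fits, subtract, and repeat.
273 = 4×64 + 1×16 + 1×1
Count of 1: 1

1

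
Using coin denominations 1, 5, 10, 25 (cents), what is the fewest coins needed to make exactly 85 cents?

Greedy: take as many of the largest coin as possible, then repeat with the remainder.
85 = 3×25 + 1×10
Total coins = 3 + 1 = 4

4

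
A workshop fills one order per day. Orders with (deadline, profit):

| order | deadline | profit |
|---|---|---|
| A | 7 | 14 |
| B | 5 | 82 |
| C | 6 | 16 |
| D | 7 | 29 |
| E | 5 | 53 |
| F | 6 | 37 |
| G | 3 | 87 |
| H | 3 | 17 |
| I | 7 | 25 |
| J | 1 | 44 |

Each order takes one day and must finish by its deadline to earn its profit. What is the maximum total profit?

Take jobs in profit order; each goes to the latest open slot no later than its deadline.
Profit order: G=87 B=82 E=53 J=44 F=37 D=29 I=25 H=17 C=16 A=14
Assign: G→slot 3, B→slot 5, E→slot 4, J→slot 1, F→slot 6, D→slot 7, I→slot 2, H skipped, C skipped, A skipped.
Slots: [1:J] [2:I] [3:G] [4:E] [5:B] [6:F] [7:D]
Profit = 44 + 25 + 87 + 53 + 82 + 37 + 29 = 357

357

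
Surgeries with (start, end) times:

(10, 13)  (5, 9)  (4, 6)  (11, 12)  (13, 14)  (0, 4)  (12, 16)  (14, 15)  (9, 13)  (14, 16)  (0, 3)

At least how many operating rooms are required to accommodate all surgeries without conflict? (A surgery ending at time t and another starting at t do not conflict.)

Events (time:±→running): 0:+→1 0:+→2 3:-→1 4:-→0 4:+→1 5:+→2 6:-→1 9:-→0 9:+→1 10:+→2 11:+→3 … peak 3.

3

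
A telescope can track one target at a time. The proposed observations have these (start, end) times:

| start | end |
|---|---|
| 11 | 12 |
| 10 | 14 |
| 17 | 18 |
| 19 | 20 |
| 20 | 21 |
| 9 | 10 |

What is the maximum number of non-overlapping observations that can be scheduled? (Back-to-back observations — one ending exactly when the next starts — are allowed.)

5

Greedy by earliest finish: after sorting by end time, pick each interval compatible with the last pick.
Sorted by end: (9,10)  (11,12)  (10,14)  (17,18)  (19,20)  (20,21)
take (9,10); take (11,12); take (17,18); take (19,20); take (20,21).
Selected 5 observations.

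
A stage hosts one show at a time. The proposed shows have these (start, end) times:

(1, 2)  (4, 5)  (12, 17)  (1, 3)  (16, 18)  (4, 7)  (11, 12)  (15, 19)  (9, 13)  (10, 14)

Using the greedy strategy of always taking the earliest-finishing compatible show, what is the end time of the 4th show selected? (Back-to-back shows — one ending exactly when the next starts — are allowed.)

17

Sort by end time and greedily take each interval whose start is ≥ the last chosen end.
Sorted by end: (1,2)  (1,3)  (4,5)  (4,7)  (11,12)  (9,13)  (10,14)  (12,17)  (16,18)  (15,19)
take (1,2); skip (1,3); take (4,5); skip (4,7); take (11,12); skip (9,13); take (12,17).
Selected: (1,2) (4,5) (11,12) (12,17)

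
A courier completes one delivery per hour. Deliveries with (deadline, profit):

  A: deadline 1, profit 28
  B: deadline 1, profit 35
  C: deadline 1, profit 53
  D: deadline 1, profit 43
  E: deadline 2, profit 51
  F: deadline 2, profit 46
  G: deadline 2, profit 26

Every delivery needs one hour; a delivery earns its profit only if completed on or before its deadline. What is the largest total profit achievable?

Take jobs in profit order; each goes to the latest open slot no later than its deadline.
By profit: C(d1,53), E(d2,51), F(d2,46), D(d1,43), B(d1,35), A(d1,28), G(d2,26)
C→slot 1; E→slot 2; F skipped; D skipped; B skipped; A skipped; G skipped.
Profit = 53 + 51 = 104

104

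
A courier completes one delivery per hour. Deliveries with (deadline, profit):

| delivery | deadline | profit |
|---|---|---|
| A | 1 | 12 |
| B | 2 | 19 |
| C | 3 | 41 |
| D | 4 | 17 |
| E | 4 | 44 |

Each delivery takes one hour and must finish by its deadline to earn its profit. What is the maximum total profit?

121

Take jobs in profit order; each goes to the latest open slot no later than its deadline.
By profit: E(d4,44), C(d3,41), B(d2,19), D(d4,17), A(d1,12)
E→slot 4; C→slot 3; B→slot 2; D→slot 1; A skipped.
Profit = 17 + 19 + 41 + 44 = 121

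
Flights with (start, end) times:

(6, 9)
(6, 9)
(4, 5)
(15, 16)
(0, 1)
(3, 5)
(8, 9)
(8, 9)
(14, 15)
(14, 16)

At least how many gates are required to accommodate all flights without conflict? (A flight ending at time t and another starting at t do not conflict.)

starts: [0, 3, 4, 6, 6, 8, 8, 14, 14, 15]
ends:   [1, 5, 5, 9, 9, 9, 9, 15, 16, 16]
s0→1 e1→0 s3→1 s4→2 e5→1 e5→0 s6→1 s6→2 s8→3 s8→4  — peak 4.

4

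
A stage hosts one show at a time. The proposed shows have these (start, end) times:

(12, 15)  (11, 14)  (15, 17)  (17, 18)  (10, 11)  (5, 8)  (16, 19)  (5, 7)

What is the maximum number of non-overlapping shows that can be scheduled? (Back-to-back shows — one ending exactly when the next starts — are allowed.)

5

Sort by end time and greedily take each interval whose start is ≥ the last chosen end.
Sorted by end: (5,7)  (5,8)  (10,11)  (11,14)  (12,15)  (15,17)  (17,18)  (16,19)
take (5,7); take (10,11); take (11,14); take (15,17); take (17,18).
Selected 5 shows.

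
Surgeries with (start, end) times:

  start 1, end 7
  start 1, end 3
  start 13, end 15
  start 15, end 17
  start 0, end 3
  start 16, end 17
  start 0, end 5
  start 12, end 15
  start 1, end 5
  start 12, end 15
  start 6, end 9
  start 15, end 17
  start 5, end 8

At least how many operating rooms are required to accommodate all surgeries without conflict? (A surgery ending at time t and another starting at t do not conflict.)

5

The answer is the maximum number of intervals overlapping at any instant.
starts: [0, 0, 1, 1, 1, 5, 6, 12, 12, 13, 15, 15, 16]
ends:   [3, 3, 5, 5, 7, 8, 9, 15, 15, 15, 17, 17, 17]
s0→1 s0→2 s1→3 s1→4 s1→5  — peak 5.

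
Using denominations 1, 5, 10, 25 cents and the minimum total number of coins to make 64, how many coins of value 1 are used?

4

64 = 2×25 + 1×10 + 4×1
Count of 1: 4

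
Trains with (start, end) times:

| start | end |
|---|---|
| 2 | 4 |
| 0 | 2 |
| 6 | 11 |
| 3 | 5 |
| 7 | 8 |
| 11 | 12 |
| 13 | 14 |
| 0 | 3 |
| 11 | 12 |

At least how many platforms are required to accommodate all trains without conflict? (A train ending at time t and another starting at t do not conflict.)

2

starts: [0, 0, 2, 3, 6, 7, 11, 11, 13]
ends:   [2, 3, 4, 5, 8, 11, 12, 12, 14]
s0→1 s0→2  — peak 2.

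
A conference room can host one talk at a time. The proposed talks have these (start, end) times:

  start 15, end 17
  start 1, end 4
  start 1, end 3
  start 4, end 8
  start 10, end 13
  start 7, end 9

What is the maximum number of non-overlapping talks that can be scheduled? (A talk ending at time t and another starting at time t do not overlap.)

Greedy by earliest finish: after sorting by end time, pick each interval compatible with the last pick.
By end time: (1,3), (1,4), (4,8), (7,9), (10,13), (15,17).
Pick (1,3); next start ≥ 3 → (4,8); next start ≥ 8 → (10,13); next start ≥ 13 → (15,17).
Selected 4 talks.

4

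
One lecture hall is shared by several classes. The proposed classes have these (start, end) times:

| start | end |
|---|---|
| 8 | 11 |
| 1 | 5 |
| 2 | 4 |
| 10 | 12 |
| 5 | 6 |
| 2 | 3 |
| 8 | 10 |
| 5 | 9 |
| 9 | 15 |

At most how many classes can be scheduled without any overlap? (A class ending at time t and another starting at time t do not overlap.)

Sort by end time and greedily take each interval whose start is ≥ the last chosen end.
Sorted by end: (2,3)  (2,4)  (1,5)  (5,6)  (5,9)  (8,10)  (8,11)  (10,12)  (9,15)
take (2,3); take (5,6); skip (5,9); take (8,10); skip (8,11); take (10,12).
Selected 4 classes.

4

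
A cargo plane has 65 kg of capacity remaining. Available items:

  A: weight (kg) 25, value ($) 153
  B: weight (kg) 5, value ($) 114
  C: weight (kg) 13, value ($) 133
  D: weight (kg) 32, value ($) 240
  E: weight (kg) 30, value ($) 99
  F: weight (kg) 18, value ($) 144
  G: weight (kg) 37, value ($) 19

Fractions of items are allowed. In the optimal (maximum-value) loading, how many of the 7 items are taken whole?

Order: B (114/5=22.80) > C (133/13=10.23) > F (144/18=8.00) > D (240/32=7.50) > A (153/25=6.12) > E (99/30=3.30) > G (19/37=0.51)
Fill: take B (5 @ 114) → take C (13 @ 133) → take F (18 @ 144) → take 29/32 of D → 217.50; 65/65 used.
3 item(s) taken whole; one partial (take 29/32 of D).

3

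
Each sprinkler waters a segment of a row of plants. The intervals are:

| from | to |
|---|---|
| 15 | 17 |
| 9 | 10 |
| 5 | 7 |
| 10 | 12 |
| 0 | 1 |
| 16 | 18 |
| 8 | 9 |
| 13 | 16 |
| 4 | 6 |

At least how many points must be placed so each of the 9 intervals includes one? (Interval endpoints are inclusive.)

Sort by right endpoint; whenever an interval is uncovered, place a point at its right end.
Sorted: [0,1] [4,6] [5,7] [8,9] [9,10] [10,12] [13,16] [15,17] [16,18]
{[0,1]} hit by 1; {[4,6],[5,7]} hit by 6; {[8,9],[9,10]} hit by 9; {[10,12]} hit by 12; {[13,16],[15,17],[16,18]} hit by 16.
Points: 1, 6, 9, 12, 16 (5 total).

5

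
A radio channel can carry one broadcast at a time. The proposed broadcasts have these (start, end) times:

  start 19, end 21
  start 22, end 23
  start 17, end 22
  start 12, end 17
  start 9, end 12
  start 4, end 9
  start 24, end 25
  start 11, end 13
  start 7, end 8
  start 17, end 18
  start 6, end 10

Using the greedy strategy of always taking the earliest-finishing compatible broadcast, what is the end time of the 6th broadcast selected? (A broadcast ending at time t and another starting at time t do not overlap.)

23

Sorted by end: (7,8)  (4,9)  (6,10)  (9,12)  (11,13)  (12,17)  (17,18)  (19,21)  (17,22)  (22,23)  (24,25)
take (7,8); skip (4,9); take (9,12); take (12,17); take (17,18); take (19,21); skip (17,22); take (22,23); take (24,25).
Selected: (7,8) (9,12) (12,17) (17,18) (19,21) (22,23) (24,25)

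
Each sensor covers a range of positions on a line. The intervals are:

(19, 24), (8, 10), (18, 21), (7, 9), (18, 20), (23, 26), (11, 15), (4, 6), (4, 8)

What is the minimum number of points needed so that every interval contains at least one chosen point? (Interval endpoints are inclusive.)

By right end: [4,6]  [4,8]  [7,9]  [8,10]  [11,15]  [18,20]  [18,21]  [19,24]  [23,26]
[4,6] uncovered → point at 6; [7,9] uncovered → point at 9; [11,15] uncovered → point at 15; [18,20] uncovered → point at 20; [23,26] uncovered → point at 26.
Points: 6, 9, 15, 20, 26 (5 total).

5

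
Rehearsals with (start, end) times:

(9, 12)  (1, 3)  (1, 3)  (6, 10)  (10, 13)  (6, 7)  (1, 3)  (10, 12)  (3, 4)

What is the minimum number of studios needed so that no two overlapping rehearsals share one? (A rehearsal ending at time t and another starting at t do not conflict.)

3

The answer is the maximum number of intervals overlapping at any instant.
starts: [1, 1, 1, 3, 6, 6, 9, 10, 10]
ends:   [3, 3, 3, 4, 7, 10, 12, 12, 13]
s1→1 s1→2 s1→3  — peak 3.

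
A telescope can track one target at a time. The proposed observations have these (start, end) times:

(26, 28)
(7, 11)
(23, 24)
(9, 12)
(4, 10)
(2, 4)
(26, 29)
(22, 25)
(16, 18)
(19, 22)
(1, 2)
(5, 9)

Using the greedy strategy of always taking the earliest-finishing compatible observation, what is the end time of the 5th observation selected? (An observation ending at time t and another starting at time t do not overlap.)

Order by finish time; keep every interval that doesn't clash with the previous kept one.
Sorted by end: (1,2)  (2,4)  (5,9)  (4,10)  (7,11)  (9,12)  (16,18)  (19,22)  (23,24)  (22,25)  (26,28)  (26,29)
take (1,2); take (2,4); take (5,9); take (9,12); take (16,18); take (19,22); take (23,24); skip (22,25); take (26,28).
Selected: (1,2) (2,4) (5,9) (9,12) (16,18) (19,22) (23,24) (26,28)

18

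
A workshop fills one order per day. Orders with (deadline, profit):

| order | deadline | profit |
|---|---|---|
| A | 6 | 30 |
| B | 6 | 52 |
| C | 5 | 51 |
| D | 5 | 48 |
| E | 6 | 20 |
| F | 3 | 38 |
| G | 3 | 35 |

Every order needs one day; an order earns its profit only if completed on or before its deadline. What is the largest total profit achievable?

By profit: B(d6,52), C(d5,51), D(d5,48), F(d3,38), G(d3,35), A(d6,30), E(d6,20)
B→slot 6; C→slot 5; D→slot 4; F→slot 3; G→slot 2; A→slot 1; E skipped.
Profit = 30 + 35 + 38 + 48 + 51 + 52 = 254

254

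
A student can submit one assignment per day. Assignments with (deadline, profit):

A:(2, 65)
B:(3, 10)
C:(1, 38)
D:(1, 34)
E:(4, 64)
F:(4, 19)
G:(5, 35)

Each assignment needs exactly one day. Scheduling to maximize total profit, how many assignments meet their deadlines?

By profit: A(d2,65), E(d4,64), C(d1,38), G(d5,35), D(d1,34), F(d4,19), B(d3,10)
A→slot 2; E→slot 4; C→slot 1; G→slot 5; D skipped; F→slot 3; B skipped.
5 of 7 scheduled.

5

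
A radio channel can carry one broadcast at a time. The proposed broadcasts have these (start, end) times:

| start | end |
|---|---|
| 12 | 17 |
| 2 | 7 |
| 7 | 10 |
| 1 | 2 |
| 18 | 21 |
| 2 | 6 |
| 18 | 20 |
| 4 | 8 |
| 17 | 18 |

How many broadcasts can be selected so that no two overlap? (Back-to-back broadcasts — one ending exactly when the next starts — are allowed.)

6

Sorted by end: (1,2)  (2,6)  (2,7)  (4,8)  (7,10)  (12,17)  (17,18)  (18,20)  (18,21)
take (1,2); take (2,6); skip (2,7); skip (4,8); take (7,10); take (12,17); take (17,18); take (18,20).
Selected 6 broadcasts.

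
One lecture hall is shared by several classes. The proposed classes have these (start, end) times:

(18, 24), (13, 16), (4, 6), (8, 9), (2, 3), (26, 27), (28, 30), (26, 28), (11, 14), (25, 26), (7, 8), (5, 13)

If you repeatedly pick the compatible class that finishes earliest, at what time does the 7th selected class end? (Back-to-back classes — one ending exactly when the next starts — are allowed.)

26

Sort by end time and greedily take each interval whose start is ≥ the last chosen end.
Sorted by end: (2,3)  (4,6)  (7,8)  (8,9)  (5,13)  (11,14)  (13,16)  (18,24)  (25,26)  (26,27)  (26,28)  (28,30)
take (2,3); take (4,6); take (7,8); take (8,9); take (11,14); take (18,24); take (25,26); take (26,27); take (28,30).
Selected: (2,3) (4,6) (7,8) (8,9) (11,14) (18,24) (25,26) (26,27) (28,30)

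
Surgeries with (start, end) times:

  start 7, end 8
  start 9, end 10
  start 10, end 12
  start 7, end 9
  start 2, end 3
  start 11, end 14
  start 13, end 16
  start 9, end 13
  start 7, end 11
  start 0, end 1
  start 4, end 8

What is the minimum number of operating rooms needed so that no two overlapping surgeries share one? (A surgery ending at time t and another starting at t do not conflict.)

Events (time:±→running): 0:+→1 1:-→0 2:+→1 3:-→0 4:+→1 7:+→2 7:+→3 7:+→4 … peak 4.

4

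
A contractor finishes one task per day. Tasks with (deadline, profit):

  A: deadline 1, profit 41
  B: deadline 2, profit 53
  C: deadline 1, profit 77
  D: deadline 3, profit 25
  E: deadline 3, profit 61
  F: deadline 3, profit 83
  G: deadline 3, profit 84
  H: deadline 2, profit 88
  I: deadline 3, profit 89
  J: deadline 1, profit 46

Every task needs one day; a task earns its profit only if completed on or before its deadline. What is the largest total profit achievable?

261

Sort by profit descending; place each in the latest free slot ≤ its deadline.
By profit: I(d3,89), H(d2,88), G(d3,84), F(d3,83), C(d1,77), E(d3,61), B(d2,53), J(d1,46), A(d1,41), D(d3,25)
I→slot 3; H→slot 2; G→slot 1; F skipped; C skipped; E skipped; B skipped; J skipped; A skipped; D skipped.
Profit = 84 + 88 + 89 = 261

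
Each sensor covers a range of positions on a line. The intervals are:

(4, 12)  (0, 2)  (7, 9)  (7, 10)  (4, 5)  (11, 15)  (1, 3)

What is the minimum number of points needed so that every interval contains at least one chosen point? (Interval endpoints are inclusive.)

4

By right end: [0,2]  [1,3]  [4,5]  [7,9]  [7,10]  [4,12]  [11,15]
[0,2] uncovered → point at 2; [4,5] uncovered → point at 5; [7,9] uncovered → point at 9; [11,15] uncovered → point at 15.
Points: 2, 5, 9, 15 (4 total).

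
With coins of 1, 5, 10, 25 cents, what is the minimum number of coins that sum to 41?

Greedy: take as many of the largest coin as possible, then repeat with the remainder.
41 − 1×25→16 − 1×10→6 − 1×5→1 − 1×1→0
Total coins = 1 + 1 + 1 + 1 = 4

4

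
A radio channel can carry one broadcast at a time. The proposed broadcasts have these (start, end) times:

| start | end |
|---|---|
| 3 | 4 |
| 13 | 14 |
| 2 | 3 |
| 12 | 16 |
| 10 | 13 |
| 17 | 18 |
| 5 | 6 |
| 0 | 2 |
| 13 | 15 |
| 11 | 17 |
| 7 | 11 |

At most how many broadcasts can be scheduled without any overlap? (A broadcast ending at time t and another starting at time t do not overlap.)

7

Order by finish time; keep every interval that doesn't clash with the previous kept one.
Sorted by end: (0,2)  (2,3)  (3,4)  (5,6)  (7,11)  (10,13)  (13,14)  (13,15)  (12,16)  (11,17)  (17,18)
take (0,2); take (2,3); take (3,4); take (5,6); take (7,11); take (13,14); skip (12,16); skip (11,17); take (17,18).
Selected 7 broadcasts.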